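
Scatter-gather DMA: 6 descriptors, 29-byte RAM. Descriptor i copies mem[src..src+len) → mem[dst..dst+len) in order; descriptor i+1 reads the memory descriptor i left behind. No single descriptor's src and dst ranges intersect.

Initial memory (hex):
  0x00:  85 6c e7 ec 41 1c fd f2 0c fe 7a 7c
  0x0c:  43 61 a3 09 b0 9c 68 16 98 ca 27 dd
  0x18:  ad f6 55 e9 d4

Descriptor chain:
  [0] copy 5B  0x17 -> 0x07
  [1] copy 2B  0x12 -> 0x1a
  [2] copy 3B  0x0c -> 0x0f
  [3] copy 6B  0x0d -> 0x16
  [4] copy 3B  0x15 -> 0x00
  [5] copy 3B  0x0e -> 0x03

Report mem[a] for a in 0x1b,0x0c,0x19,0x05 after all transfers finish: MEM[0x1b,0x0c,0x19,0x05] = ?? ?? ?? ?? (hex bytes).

MEM[0x1b,0x0c,0x19,0x05] = 68 43 61 61

#0 dst[0x07+5] := {0xdd,0xad,0xf6,0x55,0xe9}
#1 dst[0x1a+2] := {0x68,0x16}
#2 dst[0x0f+3] := {0x43,0x61,0xa3}
#3 dst[0x16+6] := {0x61,0xa3,0x43,0x61,0xa3,0x68}
#4 dst[0x00+3] := {0xca,0x61,0xa3}
#5 dst[0x03+3] := {0xa3,0x43,0x61}
query mem[0x1b]=0x68, mem[0x0c]=0x43, mem[0x19]=0x61, mem[0x05]=0x61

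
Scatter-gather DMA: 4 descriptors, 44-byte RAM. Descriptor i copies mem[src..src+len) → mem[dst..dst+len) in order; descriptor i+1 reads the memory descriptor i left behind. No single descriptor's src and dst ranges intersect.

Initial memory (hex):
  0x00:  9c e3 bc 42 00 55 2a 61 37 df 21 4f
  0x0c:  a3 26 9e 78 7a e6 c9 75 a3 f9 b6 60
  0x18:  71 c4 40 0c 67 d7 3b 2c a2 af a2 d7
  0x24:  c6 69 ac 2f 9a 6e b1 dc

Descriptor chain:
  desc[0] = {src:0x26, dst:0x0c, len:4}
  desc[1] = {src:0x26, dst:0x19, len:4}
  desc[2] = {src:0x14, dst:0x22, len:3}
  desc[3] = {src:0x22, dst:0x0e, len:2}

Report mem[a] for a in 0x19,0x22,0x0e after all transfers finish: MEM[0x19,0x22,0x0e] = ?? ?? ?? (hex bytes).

MEM[0x19,0x22,0x0e] = ac a3 a3

D0: mem[0x0c..0x0f] <- [ac 2f 9a 6e]
D1: mem[0x19..0x1c] <- [ac 2f 9a 6e]
D2: mem[0x22..0x24] <- [a3 f9 b6]
D3: mem[0x0e..0x0f] <- [a3 f9]
query mem[0x19]=0xac, mem[0x22]=0xa3, mem[0x0e]=0xa3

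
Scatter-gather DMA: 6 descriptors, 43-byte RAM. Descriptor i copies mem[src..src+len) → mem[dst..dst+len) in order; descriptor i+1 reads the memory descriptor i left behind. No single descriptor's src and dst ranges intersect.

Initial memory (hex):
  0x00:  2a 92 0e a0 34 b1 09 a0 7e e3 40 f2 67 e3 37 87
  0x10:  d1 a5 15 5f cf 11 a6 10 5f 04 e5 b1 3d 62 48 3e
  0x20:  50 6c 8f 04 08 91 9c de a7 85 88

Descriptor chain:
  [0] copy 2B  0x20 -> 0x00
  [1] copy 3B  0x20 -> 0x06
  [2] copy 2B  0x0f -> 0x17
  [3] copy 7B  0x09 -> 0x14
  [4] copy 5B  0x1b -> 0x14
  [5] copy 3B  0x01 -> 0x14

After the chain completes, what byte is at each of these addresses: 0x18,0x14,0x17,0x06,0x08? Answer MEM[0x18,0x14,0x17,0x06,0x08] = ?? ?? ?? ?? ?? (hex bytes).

MEM[0x18,0x14,0x17,0x06,0x08] = 3e 6c 48 50 8f

  after D0: wrote 2B at 0x00 = 506c
  after D1: wrote 3B at 0x06 = 506c8f
  after D2: wrote 2B at 0x17 = 87d1
  after D3: wrote 7B at 0x14 = e340f267e33787
  after D4: wrote 5B at 0x14 = b13d62483e
  after D5: wrote 3B at 0x14 = 6c0ea0
query mem[0x18]=0x3e, mem[0x14]=0x6c, mem[0x17]=0x48, mem[0x06]=0x50, mem[0x08]=0x8f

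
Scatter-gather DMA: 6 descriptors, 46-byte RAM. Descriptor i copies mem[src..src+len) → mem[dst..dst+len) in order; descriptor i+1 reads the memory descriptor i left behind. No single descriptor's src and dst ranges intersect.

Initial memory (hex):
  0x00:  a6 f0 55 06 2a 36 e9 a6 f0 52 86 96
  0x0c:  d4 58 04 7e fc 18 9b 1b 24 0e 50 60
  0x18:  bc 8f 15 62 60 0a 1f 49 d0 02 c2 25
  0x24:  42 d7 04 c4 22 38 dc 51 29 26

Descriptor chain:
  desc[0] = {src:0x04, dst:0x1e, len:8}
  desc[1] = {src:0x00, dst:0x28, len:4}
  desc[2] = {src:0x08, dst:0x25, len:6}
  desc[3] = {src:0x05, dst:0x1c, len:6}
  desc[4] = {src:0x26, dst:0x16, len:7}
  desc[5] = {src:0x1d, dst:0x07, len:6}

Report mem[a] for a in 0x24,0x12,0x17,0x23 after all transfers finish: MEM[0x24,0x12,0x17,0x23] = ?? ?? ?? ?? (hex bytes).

MEM[0x24,0x12,0x17,0x23] = 86 9b 86 52

#0 dst[0x1e+8] := {0x2a,0x36,0xe9,0xa6,0xf0,0x52,0x86,0x96}
#1 dst[0x28+4] := {0xa6,0xf0,0x55,0x06}
#2 dst[0x25+6] := {0xf0,0x52,0x86,0x96,0xd4,0x58}
#3 dst[0x1c+6] := {0x36,0xe9,0xa6,0xf0,0x52,0x86}
#4 dst[0x16+7] := {0x52,0x86,0x96,0xd4,0x58,0x06,0x29}
#5 dst[0x07+6] := {0xe9,0xa6,0xf0,0x52,0x86,0xf0}
query mem[0x24]=0x86, mem[0x12]=0x9b, mem[0x17]=0x86, mem[0x23]=0x52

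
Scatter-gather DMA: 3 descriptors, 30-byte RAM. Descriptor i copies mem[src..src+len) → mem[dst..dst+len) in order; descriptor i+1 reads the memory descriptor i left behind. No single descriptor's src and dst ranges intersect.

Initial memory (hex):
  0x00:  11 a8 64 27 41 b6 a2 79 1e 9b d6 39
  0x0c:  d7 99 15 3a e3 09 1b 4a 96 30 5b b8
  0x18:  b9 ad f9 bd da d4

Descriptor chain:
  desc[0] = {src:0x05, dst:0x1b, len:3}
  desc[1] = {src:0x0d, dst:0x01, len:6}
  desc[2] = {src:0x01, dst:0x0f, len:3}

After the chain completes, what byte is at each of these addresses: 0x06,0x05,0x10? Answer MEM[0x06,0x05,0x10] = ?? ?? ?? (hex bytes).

  after D0: wrote 3B at 0x1b = b6a279
  after D1: wrote 6B at 0x01 = 99153ae3091b
  after D2: wrote 3B at 0x0f = 99153a
query mem[0x06]=0x1b, mem[0x05]=0x09, mem[0x10]=0x15

MEM[0x06,0x05,0x10] = 1b 09 15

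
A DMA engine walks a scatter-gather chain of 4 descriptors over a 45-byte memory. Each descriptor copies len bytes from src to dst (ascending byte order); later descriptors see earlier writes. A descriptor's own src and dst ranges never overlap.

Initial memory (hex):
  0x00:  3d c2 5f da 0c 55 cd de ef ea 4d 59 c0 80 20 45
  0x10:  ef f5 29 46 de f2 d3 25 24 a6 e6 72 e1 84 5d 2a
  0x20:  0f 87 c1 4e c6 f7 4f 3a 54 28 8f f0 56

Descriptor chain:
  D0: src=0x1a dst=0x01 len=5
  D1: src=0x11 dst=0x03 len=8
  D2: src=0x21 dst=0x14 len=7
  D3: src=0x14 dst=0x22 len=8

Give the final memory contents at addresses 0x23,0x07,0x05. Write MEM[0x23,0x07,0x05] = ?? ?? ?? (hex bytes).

#0 dst[0x01+5] := {0xe6,0x72,0xe1,0x84,0x5d}
#1 dst[0x03+8] := {0xf5,0x29,0x46,0xde,0xf2,0xd3,0x25,0x24}
#2 dst[0x14+7] := {0x87,0xc1,0x4e,0xc6,0xf7,0x4f,0x3a}
#3 dst[0x22+8] := {0x87,0xc1,0x4e,0xc6,0xf7,0x4f,0x3a,0x72}
query mem[0x23]=0xc1, mem[0x07]=0xf2, mem[0x05]=0x46

MEM[0x23,0x07,0x05] = c1 f2 46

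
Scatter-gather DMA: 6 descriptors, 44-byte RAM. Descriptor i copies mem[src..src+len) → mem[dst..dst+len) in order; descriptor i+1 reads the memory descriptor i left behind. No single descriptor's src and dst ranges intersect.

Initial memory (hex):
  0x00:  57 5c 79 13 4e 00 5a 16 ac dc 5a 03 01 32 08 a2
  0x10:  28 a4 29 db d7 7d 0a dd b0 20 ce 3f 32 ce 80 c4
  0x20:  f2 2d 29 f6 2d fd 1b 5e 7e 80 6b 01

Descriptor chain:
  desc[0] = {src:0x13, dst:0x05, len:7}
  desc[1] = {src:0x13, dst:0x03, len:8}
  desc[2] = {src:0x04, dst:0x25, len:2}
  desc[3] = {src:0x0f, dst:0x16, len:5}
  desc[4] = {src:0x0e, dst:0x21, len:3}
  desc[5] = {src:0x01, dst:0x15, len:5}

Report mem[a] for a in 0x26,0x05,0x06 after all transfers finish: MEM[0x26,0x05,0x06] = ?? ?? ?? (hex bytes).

[0] 0x13->0x05 len=7 : db d7 7d 0a dd b0 20
[1] 0x13->0x03 len=8 : db d7 7d 0a dd b0 20 ce
[2] 0x04->0x25 len=2 : d7 7d
[3] 0x0f->0x16 len=5 : a2 28 a4 29 db
[4] 0x0e->0x21 len=3 : 08 a2 28
[5] 0x01->0x15 len=5 : 5c 79 db d7 7d
query mem[0x26]=0x7d, mem[0x05]=0x7d, mem[0x06]=0x0a

MEM[0x26,0x05,0x06] = 7d 7d 0a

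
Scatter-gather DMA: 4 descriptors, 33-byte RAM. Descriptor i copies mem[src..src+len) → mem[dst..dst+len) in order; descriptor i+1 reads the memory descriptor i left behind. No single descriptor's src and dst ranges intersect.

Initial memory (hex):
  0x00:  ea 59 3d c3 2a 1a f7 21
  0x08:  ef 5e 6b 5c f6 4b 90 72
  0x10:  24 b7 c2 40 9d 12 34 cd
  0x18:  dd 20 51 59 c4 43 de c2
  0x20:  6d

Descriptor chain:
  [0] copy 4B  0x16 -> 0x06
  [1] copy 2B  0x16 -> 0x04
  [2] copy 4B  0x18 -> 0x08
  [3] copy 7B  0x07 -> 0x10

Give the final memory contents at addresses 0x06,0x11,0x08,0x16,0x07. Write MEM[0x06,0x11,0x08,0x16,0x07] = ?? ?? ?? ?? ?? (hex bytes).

  after D0: wrote 4B at 0x06 = 34cddd20
  after D1: wrote 2B at 0x04 = 34cd
  after D2: wrote 4B at 0x08 = dd205159
  after D3: wrote 7B at 0x10 = cddd205159f64b
query mem[0x06]=0x34, mem[0x11]=0xdd, mem[0x08]=0xdd, mem[0x16]=0x4b, mem[0x07]=0xcd

MEM[0x06,0x11,0x08,0x16,0x07] = 34 dd dd 4b cd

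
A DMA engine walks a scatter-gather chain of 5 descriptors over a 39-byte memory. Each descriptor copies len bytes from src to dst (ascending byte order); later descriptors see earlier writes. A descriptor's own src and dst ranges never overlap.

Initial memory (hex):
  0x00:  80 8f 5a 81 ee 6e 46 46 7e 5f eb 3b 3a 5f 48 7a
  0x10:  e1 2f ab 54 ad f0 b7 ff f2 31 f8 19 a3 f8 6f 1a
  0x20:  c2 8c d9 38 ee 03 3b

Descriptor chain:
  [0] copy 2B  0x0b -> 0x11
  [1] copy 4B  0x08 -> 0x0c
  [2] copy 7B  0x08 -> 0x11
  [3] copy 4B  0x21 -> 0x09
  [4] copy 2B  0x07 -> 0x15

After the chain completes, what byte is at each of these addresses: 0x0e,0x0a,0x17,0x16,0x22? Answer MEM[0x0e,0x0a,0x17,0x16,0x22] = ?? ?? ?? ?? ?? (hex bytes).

#0 dst[0x11+2] := {0x3b,0x3a}
#1 dst[0x0c+4] := {0x7e,0x5f,0xeb,0x3b}
#2 dst[0x11+7] := {0x7e,0x5f,0xeb,0x3b,0x7e,0x5f,0xeb}
#3 dst[0x09+4] := {0x8c,0xd9,0x38,0xee}
#4 dst[0x15+2] := {0x46,0x7e}
query mem[0x0e]=0xeb, mem[0x0a]=0xd9, mem[0x17]=0xeb, mem[0x16]=0x7e, mem[0x22]=0xd9

MEM[0x0e,0x0a,0x17,0x16,0x22] = eb d9 eb 7e d9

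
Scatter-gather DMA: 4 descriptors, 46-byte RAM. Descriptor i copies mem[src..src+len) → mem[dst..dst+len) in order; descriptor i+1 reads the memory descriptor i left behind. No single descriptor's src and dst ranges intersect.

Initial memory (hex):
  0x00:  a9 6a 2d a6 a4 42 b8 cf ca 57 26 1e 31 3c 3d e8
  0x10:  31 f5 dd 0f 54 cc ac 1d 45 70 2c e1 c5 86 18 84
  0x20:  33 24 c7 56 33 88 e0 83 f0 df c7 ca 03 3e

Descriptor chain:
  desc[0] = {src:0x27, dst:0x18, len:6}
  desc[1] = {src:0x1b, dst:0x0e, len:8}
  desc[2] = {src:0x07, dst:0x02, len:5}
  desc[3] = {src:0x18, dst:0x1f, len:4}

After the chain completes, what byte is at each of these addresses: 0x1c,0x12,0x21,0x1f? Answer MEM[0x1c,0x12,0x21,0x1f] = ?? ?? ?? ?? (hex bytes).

MEM[0x1c,0x12,0x21,0x1f] = ca 84 df 83

[0] 0x27->0x18 len=6 : 83 f0 df c7 ca 03
[1] 0x1b->0x0e len=8 : c7 ca 03 18 84 33 24 c7
[2] 0x07->0x02 len=5 : cf ca 57 26 1e
[3] 0x18->0x1f len=4 : 83 f0 df c7
query mem[0x1c]=0xca, mem[0x12]=0x84, mem[0x21]=0xdf, mem[0x1f]=0x83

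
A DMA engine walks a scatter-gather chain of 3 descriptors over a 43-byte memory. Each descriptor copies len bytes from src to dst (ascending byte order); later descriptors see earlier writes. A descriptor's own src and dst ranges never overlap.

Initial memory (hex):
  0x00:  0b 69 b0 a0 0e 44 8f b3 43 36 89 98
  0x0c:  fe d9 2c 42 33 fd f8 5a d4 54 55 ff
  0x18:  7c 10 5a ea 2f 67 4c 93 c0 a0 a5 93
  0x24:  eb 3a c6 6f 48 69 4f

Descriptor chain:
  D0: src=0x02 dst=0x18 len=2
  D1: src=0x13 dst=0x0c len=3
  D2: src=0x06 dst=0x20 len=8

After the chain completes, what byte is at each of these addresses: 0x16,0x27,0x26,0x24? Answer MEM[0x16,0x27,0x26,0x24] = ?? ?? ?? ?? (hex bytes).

D0: mem[0x18..0x19] <- [b0 a0]
D1: mem[0x0c..0x0e] <- [5a d4 54]
D2: mem[0x20..0x27] <- [8f b3 43 36 89 98 5a d4]
query mem[0x16]=0x55, mem[0x27]=0xd4, mem[0x26]=0x5a, mem[0x24]=0x89

MEM[0x16,0x27,0x26,0x24] = 55 d4 5a 89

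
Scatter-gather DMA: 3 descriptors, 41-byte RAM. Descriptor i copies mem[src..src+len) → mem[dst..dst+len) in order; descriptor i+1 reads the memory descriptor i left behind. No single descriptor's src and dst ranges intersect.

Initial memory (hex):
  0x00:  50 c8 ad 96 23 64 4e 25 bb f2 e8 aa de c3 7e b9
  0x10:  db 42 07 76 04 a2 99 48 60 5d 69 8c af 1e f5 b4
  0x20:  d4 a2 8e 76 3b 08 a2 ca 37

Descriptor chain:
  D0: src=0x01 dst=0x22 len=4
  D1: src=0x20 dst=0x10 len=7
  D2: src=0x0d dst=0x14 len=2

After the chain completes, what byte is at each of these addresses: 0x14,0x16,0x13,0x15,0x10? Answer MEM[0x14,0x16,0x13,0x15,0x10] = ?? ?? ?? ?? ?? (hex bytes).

MEM[0x14,0x16,0x13,0x15,0x10] = c3 a2 ad 7e d4

D0: mem[0x22..0x25] <- [c8 ad 96 23]
D1: mem[0x10..0x16] <- [d4 a2 c8 ad 96 23 a2]
D2: mem[0x14..0x15] <- [c3 7e]
query mem[0x14]=0xc3, mem[0x16]=0xa2, mem[0x13]=0xad, mem[0x15]=0x7e, mem[0x10]=0xd4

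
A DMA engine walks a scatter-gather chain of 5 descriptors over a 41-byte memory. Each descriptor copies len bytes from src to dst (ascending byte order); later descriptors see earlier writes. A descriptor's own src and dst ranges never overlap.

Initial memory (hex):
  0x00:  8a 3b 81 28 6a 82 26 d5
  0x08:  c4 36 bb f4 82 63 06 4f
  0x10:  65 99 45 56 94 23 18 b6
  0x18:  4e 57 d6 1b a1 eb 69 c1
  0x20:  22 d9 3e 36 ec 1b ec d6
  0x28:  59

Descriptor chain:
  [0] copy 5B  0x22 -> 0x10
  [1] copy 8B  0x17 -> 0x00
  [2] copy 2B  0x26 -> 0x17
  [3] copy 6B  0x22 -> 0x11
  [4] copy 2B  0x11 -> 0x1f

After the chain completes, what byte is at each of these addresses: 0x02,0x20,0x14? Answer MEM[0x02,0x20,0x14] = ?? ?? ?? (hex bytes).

#0 dst[0x10+5] := {0x3e,0x36,0xec,0x1b,0xec}
#1 dst[0x00+8] := {0xb6,0x4e,0x57,0xd6,0x1b,0xa1,0xeb,0x69}
#2 dst[0x17+2] := {0xec,0xd6}
#3 dst[0x11+6] := {0x3e,0x36,0xec,0x1b,0xec,0xd6}
#4 dst[0x1f+2] := {0x3e,0x36}
query mem[0x02]=0x57, mem[0x20]=0x36, mem[0x14]=0x1b

MEM[0x02,0x20,0x14] = 57 36 1b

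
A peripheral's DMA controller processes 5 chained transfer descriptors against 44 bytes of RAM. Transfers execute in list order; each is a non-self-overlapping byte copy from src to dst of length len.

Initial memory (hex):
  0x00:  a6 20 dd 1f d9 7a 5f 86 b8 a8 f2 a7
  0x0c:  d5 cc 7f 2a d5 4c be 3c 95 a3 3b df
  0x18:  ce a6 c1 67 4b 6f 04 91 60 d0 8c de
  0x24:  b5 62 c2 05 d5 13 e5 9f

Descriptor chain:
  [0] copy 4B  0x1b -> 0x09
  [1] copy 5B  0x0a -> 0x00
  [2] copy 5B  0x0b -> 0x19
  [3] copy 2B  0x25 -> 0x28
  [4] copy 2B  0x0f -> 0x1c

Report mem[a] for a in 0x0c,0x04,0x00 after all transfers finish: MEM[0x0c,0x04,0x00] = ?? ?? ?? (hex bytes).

MEM[0x0c,0x04,0x00] = 04 7f 4b

D0: mem[0x09..0x0c] <- [67 4b 6f 04]
D1: mem[0x00..0x04] <- [4b 6f 04 cc 7f]
D2: mem[0x19..0x1d] <- [6f 04 cc 7f 2a]
D3: mem[0x28..0x29] <- [62 c2]
D4: mem[0x1c..0x1d] <- [2a d5]
query mem[0x0c]=0x04, mem[0x04]=0x7f, mem[0x00]=0x4b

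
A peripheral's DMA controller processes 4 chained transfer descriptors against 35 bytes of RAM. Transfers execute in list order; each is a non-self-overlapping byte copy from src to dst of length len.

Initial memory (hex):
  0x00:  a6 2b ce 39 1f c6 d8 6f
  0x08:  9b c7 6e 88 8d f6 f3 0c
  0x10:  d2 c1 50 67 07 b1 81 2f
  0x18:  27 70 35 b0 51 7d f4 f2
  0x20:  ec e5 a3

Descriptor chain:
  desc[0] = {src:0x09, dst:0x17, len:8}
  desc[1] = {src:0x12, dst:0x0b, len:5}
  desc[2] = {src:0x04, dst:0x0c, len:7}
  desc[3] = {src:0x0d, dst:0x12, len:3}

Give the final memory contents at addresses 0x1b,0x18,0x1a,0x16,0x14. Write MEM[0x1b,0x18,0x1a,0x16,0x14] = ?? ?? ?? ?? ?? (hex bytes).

  after D0: wrote 8B at 0x17 = c76e888df6f30cd2
  after D1: wrote 5B at 0x0b = 506707b181
  after D2: wrote 7B at 0x0c = 1fc6d86f9bc76e
  after D3: wrote 3B at 0x12 = c6d86f
query mem[0x1b]=0xf6, mem[0x18]=0x6e, mem[0x1a]=0x8d, mem[0x16]=0x81, mem[0x14]=0x6f

MEM[0x1b,0x18,0x1a,0x16,0x14] = f6 6e 8d 81 6f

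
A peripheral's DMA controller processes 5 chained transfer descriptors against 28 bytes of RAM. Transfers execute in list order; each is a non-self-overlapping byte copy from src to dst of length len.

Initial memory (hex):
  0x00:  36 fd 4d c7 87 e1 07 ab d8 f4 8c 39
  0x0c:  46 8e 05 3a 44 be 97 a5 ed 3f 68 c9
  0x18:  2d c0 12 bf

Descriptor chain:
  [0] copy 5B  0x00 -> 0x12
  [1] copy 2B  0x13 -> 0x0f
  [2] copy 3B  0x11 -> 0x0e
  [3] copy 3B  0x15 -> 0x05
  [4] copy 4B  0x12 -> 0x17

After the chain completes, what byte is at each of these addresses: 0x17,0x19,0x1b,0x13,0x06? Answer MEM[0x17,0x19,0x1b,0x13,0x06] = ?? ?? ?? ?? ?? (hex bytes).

[0] 0x00->0x12 len=5 : 36 fd 4d c7 87
[1] 0x13->0x0f len=2 : fd 4d
[2] 0x11->0x0e len=3 : be 36 fd
[3] 0x15->0x05 len=3 : c7 87 c9
[4] 0x12->0x17 len=4 : 36 fd 4d c7
query mem[0x17]=0x36, mem[0x19]=0x4d, mem[0x1b]=0xbf, mem[0x13]=0xfd, mem[0x06]=0x87

MEM[0x17,0x19,0x1b,0x13,0x06] = 36 4d bf fd 87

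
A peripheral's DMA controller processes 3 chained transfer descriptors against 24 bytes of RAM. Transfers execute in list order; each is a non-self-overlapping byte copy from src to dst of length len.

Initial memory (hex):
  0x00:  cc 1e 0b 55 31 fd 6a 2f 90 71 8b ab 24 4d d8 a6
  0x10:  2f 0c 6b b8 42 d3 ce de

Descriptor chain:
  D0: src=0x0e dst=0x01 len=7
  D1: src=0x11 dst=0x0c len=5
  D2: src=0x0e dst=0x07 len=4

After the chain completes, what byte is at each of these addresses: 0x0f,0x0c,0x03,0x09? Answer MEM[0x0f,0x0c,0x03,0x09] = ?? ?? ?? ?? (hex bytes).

#0 dst[0x01+7] := {0xd8,0xa6,0x2f,0x0c,0x6b,0xb8,0x42}
#1 dst[0x0c+5] := {0x0c,0x6b,0xb8,0x42,0xd3}
#2 dst[0x07+4] := {0xb8,0x42,0xd3,0x0c}
query mem[0x0f]=0x42, mem[0x0c]=0x0c, mem[0x03]=0x2f, mem[0x09]=0xd3

MEM[0x0f,0x0c,0x03,0x09] = 42 0c 2f d3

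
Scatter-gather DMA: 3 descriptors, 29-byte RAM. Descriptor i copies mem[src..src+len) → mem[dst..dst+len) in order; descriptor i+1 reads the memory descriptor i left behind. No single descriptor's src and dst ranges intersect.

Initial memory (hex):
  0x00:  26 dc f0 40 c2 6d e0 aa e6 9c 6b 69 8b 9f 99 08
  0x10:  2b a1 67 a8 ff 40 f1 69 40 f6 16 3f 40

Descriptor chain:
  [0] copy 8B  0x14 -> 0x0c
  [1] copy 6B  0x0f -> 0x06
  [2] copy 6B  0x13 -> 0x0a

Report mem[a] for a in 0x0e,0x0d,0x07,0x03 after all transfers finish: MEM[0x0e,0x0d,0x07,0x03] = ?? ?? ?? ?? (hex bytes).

D0: mem[0x0c..0x13] <- [ff 40 f1 69 40 f6 16 3f]
D1: mem[0x06..0x0b] <- [69 40 f6 16 3f ff]
D2: mem[0x0a..0x0f] <- [3f ff 40 f1 69 40]
query mem[0x0e]=0x69, mem[0x0d]=0xf1, mem[0x07]=0x40, mem[0x03]=0x40

MEM[0x0e,0x0d,0x07,0x03] = 69 f1 40 40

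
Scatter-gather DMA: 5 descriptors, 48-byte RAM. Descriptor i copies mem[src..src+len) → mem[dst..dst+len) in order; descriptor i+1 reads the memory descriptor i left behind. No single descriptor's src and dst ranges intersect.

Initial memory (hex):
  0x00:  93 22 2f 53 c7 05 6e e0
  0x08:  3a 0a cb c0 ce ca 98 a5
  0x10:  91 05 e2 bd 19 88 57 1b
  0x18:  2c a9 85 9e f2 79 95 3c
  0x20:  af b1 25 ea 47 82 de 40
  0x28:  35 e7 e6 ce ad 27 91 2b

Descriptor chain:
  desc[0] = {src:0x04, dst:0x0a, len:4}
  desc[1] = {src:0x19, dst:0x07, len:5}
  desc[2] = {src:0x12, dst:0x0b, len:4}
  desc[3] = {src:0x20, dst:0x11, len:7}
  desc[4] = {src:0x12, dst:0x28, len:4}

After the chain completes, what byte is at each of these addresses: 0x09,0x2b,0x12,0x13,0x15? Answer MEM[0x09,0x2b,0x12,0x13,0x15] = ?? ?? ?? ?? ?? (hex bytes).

MEM[0x09,0x2b,0x12,0x13,0x15] = 9e 47 b1 25 47

D0: mem[0x0a..0x0d] <- [c7 05 6e e0]
D1: mem[0x07..0x0b] <- [a9 85 9e f2 79]
D2: mem[0x0b..0x0e] <- [e2 bd 19 88]
D3: mem[0x11..0x17] <- [af b1 25 ea 47 82 de]
D4: mem[0x28..0x2b] <- [b1 25 ea 47]
query mem[0x09]=0x9e, mem[0x2b]=0x47, mem[0x12]=0xb1, mem[0x13]=0x25, mem[0x15]=0x47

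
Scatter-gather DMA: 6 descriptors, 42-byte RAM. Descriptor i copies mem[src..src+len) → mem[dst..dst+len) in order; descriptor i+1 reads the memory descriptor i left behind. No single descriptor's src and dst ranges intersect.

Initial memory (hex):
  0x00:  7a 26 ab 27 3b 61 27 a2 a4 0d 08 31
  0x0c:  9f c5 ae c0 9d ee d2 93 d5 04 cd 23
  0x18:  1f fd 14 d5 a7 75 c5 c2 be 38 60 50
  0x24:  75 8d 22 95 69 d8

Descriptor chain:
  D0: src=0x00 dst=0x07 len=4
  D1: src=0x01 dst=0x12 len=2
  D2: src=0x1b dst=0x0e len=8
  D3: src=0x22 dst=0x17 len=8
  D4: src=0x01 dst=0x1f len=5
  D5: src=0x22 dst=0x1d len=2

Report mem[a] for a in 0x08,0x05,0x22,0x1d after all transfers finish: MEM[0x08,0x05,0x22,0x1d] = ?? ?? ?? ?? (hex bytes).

MEM[0x08,0x05,0x22,0x1d] = 26 61 3b 3b

  after D0: wrote 4B at 0x07 = 7a26ab27
  after D1: wrote 2B at 0x12 = 26ab
  after D2: wrote 8B at 0x0e = d5a775c5c2be3860
  after D3: wrote 8B at 0x17 = 6050758d229569d8
  after D4: wrote 5B at 0x1f = 26ab273b61
  after D5: wrote 2B at 0x1d = 3b61
query mem[0x08]=0x26, mem[0x05]=0x61, mem[0x22]=0x3b, mem[0x1d]=0x3b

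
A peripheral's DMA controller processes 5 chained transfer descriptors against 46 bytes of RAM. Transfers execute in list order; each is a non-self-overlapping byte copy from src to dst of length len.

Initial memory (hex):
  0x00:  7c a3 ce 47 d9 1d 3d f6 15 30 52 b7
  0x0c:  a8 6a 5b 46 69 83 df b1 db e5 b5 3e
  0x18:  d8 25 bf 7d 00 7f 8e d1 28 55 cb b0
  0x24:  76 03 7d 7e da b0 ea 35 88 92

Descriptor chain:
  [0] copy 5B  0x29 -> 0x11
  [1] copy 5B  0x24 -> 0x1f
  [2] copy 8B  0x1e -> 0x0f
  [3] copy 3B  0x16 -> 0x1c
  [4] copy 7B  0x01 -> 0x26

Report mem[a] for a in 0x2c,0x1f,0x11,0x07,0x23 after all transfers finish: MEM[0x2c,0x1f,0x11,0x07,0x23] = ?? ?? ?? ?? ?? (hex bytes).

MEM[0x2c,0x1f,0x11,0x07,0x23] = f6 76 03 f6 da

  after D0: wrote 5B at 0x11 = b0ea358892
  after D1: wrote 5B at 0x1f = 76037d7eda
  after D2: wrote 8B at 0x0f = 8e76037d7eda7603
  after D3: wrote 3B at 0x1c = 033ed8
  after D4: wrote 7B at 0x26 = a3ce47d91d3df6
query mem[0x2c]=0xf6, mem[0x1f]=0x76, mem[0x11]=0x03, mem[0x07]=0xf6, mem[0x23]=0xda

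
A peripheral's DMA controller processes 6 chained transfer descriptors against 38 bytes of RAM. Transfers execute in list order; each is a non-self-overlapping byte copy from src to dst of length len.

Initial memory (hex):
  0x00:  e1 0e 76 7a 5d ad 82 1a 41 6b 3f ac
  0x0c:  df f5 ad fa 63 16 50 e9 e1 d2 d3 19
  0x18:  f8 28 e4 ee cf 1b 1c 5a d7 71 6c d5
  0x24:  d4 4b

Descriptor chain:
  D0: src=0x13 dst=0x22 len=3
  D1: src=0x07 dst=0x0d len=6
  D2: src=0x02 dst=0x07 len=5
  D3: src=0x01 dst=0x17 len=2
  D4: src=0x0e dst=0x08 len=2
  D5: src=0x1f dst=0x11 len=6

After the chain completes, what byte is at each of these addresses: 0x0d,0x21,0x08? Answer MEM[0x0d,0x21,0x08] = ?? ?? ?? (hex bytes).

#0 dst[0x22+3] := {0xe9,0xe1,0xd2}
#1 dst[0x0d+6] := {0x1a,0x41,0x6b,0x3f,0xac,0xdf}
#2 dst[0x07+5] := {0x76,0x7a,0x5d,0xad,0x82}
#3 dst[0x17+2] := {0x0e,0x76}
#4 dst[0x08+2] := {0x41,0x6b}
#5 dst[0x11+6] := {0x5a,0xd7,0x71,0xe9,0xe1,0xd2}
query mem[0x0d]=0x1a, mem[0x21]=0x71, mem[0x08]=0x41

MEM[0x0d,0x21,0x08] = 1a 71 41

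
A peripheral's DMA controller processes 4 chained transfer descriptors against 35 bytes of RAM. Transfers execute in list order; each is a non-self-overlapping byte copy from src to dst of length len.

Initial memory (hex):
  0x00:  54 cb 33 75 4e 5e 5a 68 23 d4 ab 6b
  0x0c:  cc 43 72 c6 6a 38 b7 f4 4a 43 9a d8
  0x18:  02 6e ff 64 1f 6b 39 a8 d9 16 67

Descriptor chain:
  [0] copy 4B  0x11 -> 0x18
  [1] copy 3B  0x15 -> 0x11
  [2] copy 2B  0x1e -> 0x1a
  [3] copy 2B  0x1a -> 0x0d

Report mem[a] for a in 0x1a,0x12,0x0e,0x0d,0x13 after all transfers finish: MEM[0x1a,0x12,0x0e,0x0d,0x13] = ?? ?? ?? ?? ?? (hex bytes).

MEM[0x1a,0x12,0x0e,0x0d,0x13] = 39 9a a8 39 d8

  after D0: wrote 4B at 0x18 = 38b7f44a
  after D1: wrote 3B at 0x11 = 439ad8
  after D2: wrote 2B at 0x1a = 39a8
  after D3: wrote 2B at 0x0d = 39a8
query mem[0x1a]=0x39, mem[0x12]=0x9a, mem[0x0e]=0xa8, mem[0x0d]=0x39, mem[0x13]=0xd8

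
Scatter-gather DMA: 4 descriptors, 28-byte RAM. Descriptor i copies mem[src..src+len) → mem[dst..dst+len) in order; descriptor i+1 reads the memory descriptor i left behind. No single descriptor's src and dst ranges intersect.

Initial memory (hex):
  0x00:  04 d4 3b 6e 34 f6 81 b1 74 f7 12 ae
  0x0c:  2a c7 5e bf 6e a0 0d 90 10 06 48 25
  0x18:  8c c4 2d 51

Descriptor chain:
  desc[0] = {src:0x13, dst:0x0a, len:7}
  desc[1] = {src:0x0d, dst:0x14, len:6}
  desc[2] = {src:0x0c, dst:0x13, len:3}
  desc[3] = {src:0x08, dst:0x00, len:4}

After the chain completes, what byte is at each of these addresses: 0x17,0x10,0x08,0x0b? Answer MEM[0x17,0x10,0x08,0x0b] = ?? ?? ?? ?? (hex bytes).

[0] 0x13->0x0a len=7 : 90 10 06 48 25 8c c4
[1] 0x0d->0x14 len=6 : 48 25 8c c4 a0 0d
[2] 0x0c->0x13 len=3 : 06 48 25
[3] 0x08->0x00 len=4 : 74 f7 90 10
query mem[0x17]=0xc4, mem[0x10]=0xc4, mem[0x08]=0x74, mem[0x0b]=0x10

MEM[0x17,0x10,0x08,0x0b] = c4 c4 74 10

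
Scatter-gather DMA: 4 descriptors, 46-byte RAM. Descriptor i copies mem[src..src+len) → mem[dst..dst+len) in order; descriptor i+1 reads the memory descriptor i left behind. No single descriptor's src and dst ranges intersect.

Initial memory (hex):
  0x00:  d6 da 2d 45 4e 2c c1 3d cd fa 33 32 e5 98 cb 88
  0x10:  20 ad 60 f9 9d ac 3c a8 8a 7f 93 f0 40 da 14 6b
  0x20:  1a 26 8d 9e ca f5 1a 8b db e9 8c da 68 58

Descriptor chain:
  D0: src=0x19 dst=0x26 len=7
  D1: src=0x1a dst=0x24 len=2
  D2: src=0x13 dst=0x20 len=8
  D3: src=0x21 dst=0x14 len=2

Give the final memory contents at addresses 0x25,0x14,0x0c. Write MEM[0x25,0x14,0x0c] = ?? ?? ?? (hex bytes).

#0 dst[0x26+7] := {0x7f,0x93,0xf0,0x40,0xda,0x14,0x6b}
#1 dst[0x24+2] := {0x93,0xf0}
#2 dst[0x20+8] := {0xf9,0x9d,0xac,0x3c,0xa8,0x8a,0x7f,0x93}
#3 dst[0x14+2] := {0x9d,0xac}
query mem[0x25]=0x8a, mem[0x14]=0x9d, mem[0x0c]=0xe5

MEM[0x25,0x14,0x0c] = 8a 9d e5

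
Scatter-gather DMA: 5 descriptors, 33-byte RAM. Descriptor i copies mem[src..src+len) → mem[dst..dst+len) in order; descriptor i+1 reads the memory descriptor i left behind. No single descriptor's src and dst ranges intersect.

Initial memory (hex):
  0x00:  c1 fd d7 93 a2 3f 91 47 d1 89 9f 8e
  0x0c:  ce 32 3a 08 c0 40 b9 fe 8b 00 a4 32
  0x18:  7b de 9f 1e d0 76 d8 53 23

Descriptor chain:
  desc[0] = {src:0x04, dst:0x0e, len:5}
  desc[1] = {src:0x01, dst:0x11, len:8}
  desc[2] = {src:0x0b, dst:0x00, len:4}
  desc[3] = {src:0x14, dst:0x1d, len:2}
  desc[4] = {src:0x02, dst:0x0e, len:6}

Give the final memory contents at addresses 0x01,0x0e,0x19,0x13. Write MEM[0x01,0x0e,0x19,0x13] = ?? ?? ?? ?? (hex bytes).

  after D0: wrote 5B at 0x0e = a23f9147d1
  after D1: wrote 8B at 0x11 = fdd793a23f9147d1
  after D2: wrote 4B at 0x00 = 8ece32a2
  after D3: wrote 2B at 0x1d = a23f
  after D4: wrote 6B at 0x0e = 32a2a23f9147
query mem[0x01]=0xce, mem[0x0e]=0x32, mem[0x19]=0xde, mem[0x13]=0x47

MEM[0x01,0x0e,0x19,0x13] = ce 32 de 47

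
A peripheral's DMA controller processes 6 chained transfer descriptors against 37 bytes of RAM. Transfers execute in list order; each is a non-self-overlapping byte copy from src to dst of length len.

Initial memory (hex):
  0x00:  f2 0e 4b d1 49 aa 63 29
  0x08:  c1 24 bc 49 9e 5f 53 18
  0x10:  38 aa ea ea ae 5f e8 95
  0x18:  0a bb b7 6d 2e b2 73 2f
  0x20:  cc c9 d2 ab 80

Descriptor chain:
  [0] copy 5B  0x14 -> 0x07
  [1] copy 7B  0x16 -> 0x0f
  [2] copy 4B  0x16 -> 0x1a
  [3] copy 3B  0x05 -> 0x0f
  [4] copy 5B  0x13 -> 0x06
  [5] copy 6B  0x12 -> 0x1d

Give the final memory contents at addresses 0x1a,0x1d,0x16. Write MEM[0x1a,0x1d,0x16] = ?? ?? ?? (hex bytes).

MEM[0x1a,0x1d,0x16] = e8 bb e8

D0: mem[0x07..0x0b] <- [ae 5f e8 95 0a]
D1: mem[0x0f..0x15] <- [e8 95 0a bb b7 6d 2e]
D2: mem[0x1a..0x1d] <- [e8 95 0a bb]
D3: mem[0x0f..0x11] <- [aa 63 ae]
D4: mem[0x06..0x0a] <- [b7 6d 2e e8 95]
D5: mem[0x1d..0x22] <- [bb b7 6d 2e e8 95]
query mem[0x1a]=0xe8, mem[0x1d]=0xbb, mem[0x16]=0xe8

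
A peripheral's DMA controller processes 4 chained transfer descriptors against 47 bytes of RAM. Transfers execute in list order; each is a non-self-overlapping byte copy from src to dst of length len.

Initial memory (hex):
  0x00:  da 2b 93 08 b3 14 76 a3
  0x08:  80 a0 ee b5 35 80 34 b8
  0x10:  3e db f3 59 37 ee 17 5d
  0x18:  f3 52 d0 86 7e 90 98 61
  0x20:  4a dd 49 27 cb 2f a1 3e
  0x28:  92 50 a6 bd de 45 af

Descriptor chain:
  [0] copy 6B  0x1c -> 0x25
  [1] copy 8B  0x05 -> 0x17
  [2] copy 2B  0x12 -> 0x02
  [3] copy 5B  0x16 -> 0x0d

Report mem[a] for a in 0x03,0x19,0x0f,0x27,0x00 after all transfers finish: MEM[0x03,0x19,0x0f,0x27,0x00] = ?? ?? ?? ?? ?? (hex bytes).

#0 dst[0x25+6] := {0x7e,0x90,0x98,0x61,0x4a,0xdd}
#1 dst[0x17+8] := {0x14,0x76,0xa3,0x80,0xa0,0xee,0xb5,0x35}
#2 dst[0x02+2] := {0xf3,0x59}
#3 dst[0x0d+5] := {0x17,0x14,0x76,0xa3,0x80}
query mem[0x03]=0x59, mem[0x19]=0xa3, mem[0x0f]=0x76, mem[0x27]=0x98, mem[0x00]=0xda

MEM[0x03,0x19,0x0f,0x27,0x00] = 59 a3 76 98 da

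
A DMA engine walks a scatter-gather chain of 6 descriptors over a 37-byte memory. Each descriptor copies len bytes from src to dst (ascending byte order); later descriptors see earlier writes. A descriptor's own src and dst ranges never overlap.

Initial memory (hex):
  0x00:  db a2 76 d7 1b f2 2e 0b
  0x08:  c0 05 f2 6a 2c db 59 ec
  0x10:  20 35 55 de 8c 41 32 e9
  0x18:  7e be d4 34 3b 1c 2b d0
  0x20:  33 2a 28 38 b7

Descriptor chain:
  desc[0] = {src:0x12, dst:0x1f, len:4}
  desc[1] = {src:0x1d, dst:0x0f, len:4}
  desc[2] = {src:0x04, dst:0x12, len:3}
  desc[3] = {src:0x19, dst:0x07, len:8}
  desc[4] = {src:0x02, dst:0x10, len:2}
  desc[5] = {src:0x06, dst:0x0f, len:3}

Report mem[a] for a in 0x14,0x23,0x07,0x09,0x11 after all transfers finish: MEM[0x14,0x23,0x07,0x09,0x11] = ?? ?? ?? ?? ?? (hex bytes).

MEM[0x14,0x23,0x07,0x09,0x11] = 2e 38 be 34 d4

[0] 0x12->0x1f len=4 : 55 de 8c 41
[1] 0x1d->0x0f len=4 : 1c 2b 55 de
[2] 0x04->0x12 len=3 : 1b f2 2e
[3] 0x19->0x07 len=8 : be d4 34 3b 1c 2b 55 de
[4] 0x02->0x10 len=2 : 76 d7
[5] 0x06->0x0f len=3 : 2e be d4
query mem[0x14]=0x2e, mem[0x23]=0x38, mem[0x07]=0xbe, mem[0x09]=0x34, mem[0x11]=0xd4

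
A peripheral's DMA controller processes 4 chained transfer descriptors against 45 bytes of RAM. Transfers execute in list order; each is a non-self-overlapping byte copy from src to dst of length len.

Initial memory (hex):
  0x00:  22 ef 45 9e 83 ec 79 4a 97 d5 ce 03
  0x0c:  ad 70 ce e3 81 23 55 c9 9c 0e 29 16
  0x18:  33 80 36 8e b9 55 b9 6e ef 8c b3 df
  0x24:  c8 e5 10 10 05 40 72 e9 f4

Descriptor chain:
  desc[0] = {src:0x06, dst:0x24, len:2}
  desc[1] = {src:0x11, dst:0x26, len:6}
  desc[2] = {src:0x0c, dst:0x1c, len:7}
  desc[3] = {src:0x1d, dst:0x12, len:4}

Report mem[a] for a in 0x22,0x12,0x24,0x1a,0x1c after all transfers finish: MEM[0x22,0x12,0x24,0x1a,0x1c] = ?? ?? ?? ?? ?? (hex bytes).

#0 dst[0x24+2] := {0x79,0x4a}
#1 dst[0x26+6] := {0x23,0x55,0xc9,0x9c,0x0e,0x29}
#2 dst[0x1c+7] := {0xad,0x70,0xce,0xe3,0x81,0x23,0x55}
#3 dst[0x12+4] := {0x70,0xce,0xe3,0x81}
query mem[0x22]=0x55, mem[0x12]=0x70, mem[0x24]=0x79, mem[0x1a]=0x36, mem[0x1c]=0xad

MEM[0x22,0x12,0x24,0x1a,0x1c] = 55 70 79 36 ad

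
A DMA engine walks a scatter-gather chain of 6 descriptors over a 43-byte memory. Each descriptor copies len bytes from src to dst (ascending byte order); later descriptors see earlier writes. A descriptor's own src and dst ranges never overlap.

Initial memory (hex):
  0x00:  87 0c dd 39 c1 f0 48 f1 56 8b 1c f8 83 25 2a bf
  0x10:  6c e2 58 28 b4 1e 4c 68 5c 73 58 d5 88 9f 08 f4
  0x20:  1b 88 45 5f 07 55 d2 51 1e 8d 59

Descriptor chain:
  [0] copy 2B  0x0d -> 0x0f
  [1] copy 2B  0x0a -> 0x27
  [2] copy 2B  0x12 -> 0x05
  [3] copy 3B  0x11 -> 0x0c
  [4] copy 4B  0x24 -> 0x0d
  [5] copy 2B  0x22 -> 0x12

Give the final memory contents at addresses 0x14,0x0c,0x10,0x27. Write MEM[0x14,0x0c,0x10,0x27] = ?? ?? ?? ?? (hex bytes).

[0] 0x0d->0x0f len=2 : 25 2a
[1] 0x0a->0x27 len=2 : 1c f8
[2] 0x12->0x05 len=2 : 58 28
[3] 0x11->0x0c len=3 : e2 58 28
[4] 0x24->0x0d len=4 : 07 55 d2 1c
[5] 0x22->0x12 len=2 : 45 5f
query mem[0x14]=0xb4, mem[0x0c]=0xe2, mem[0x10]=0x1c, mem[0x27]=0x1c

MEM[0x14,0x0c,0x10,0x27] = b4 e2 1c 1c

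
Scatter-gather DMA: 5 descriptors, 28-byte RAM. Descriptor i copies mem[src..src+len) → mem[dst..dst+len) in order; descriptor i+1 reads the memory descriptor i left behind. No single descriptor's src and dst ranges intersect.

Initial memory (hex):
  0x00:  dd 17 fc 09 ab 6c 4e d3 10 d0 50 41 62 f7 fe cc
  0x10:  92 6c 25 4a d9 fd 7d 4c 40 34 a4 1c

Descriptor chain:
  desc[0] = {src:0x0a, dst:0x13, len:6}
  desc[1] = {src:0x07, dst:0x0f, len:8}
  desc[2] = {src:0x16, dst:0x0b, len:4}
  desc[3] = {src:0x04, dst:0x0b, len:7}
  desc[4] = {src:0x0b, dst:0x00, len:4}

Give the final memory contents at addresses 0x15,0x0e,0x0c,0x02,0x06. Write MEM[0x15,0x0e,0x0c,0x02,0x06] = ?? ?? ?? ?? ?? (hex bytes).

MEM[0x15,0x0e,0x0c,0x02,0x06] = f7 d3 6c 4e 4e

D0: mem[0x13..0x18] <- [50 41 62 f7 fe cc]
D1: mem[0x0f..0x16] <- [d3 10 d0 50 41 62 f7 fe]
D2: mem[0x0b..0x0e] <- [fe fe cc 34]
D3: mem[0x0b..0x11] <- [ab 6c 4e d3 10 d0 50]
D4: mem[0x00..0x03] <- [ab 6c 4e d3]
query mem[0x15]=0xf7, mem[0x0e]=0xd3, mem[0x0c]=0x6c, mem[0x02]=0x4e, mem[0x06]=0x4e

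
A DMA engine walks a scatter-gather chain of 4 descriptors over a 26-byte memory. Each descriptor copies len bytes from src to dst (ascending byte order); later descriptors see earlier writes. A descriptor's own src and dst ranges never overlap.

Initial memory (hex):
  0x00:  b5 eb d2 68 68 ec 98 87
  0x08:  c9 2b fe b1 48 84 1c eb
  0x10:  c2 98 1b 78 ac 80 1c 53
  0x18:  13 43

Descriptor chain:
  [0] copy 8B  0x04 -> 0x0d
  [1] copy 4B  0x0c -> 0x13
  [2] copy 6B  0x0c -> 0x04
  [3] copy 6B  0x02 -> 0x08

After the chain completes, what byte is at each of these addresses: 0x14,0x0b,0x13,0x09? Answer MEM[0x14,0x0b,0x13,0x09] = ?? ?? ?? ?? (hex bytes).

#0 dst[0x0d+8] := {0x68,0xec,0x98,0x87,0xc9,0x2b,0xfe,0xb1}
#1 dst[0x13+4] := {0x48,0x68,0xec,0x98}
#2 dst[0x04+6] := {0x48,0x68,0xec,0x98,0x87,0xc9}
#3 dst[0x08+6] := {0xd2,0x68,0x48,0x68,0xec,0x98}
query mem[0x14]=0x68, mem[0x0b]=0x68, mem[0x13]=0x48, mem[0x09]=0x68

MEM[0x14,0x0b,0x13,0x09] = 68 68 48 68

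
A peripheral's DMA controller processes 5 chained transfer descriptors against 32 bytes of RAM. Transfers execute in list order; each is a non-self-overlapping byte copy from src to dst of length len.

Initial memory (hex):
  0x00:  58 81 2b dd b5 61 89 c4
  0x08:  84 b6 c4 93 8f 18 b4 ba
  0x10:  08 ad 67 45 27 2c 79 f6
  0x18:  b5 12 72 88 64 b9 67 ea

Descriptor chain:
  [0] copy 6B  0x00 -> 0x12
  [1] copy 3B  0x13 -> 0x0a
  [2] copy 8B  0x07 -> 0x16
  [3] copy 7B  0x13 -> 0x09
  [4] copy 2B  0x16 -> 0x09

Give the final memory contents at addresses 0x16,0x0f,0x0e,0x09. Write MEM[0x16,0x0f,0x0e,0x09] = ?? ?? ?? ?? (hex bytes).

[0] 0x00->0x12 len=6 : 58 81 2b dd b5 61
[1] 0x13->0x0a len=3 : 81 2b dd
[2] 0x07->0x16 len=8 : c4 84 b6 81 2b dd 18 b4
[3] 0x13->0x09 len=7 : 81 2b dd c4 84 b6 81
[4] 0x16->0x09 len=2 : c4 84
query mem[0x16]=0xc4, mem[0x0f]=0x81, mem[0x0e]=0xb6, mem[0x09]=0xc4

MEM[0x16,0x0f,0x0e,0x09] = c4 81 b6 c4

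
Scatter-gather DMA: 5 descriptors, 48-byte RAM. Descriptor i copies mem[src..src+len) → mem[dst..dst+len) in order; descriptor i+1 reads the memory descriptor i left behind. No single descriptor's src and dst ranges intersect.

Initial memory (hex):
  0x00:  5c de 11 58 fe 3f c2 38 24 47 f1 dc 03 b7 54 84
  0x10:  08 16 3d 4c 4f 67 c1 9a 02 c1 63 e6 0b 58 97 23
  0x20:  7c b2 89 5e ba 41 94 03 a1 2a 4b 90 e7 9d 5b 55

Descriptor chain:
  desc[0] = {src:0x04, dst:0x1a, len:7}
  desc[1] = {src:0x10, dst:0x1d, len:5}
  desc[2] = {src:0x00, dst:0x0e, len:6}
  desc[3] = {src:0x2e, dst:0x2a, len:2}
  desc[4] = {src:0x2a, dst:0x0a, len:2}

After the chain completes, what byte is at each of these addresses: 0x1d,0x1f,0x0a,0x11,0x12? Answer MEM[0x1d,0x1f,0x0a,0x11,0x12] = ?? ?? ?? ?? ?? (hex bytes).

MEM[0x1d,0x1f,0x0a,0x11,0x12] = 08 3d 5b 58 fe

#0 dst[0x1a+7] := {0xfe,0x3f,0xc2,0x38,0x24,0x47,0xf1}
#1 dst[0x1d+5] := {0x08,0x16,0x3d,0x4c,0x4f}
#2 dst[0x0e+6] := {0x5c,0xde,0x11,0x58,0xfe,0x3f}
#3 dst[0x2a+2] := {0x5b,0x55}
#4 dst[0x0a+2] := {0x5b,0x55}
query mem[0x1d]=0x08, mem[0x1f]=0x3d, mem[0x0a]=0x5b, mem[0x11]=0x58, mem[0x12]=0xfe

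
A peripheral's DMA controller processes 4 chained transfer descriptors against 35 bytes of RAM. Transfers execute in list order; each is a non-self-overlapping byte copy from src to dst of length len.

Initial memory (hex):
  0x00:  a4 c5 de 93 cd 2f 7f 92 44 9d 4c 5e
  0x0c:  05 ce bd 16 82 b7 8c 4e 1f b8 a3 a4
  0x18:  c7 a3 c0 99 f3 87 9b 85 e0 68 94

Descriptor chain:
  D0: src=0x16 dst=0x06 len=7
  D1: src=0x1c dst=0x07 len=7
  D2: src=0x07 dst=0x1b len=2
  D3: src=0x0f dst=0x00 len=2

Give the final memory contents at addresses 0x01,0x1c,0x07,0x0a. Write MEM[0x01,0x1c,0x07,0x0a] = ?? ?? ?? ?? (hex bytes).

MEM[0x01,0x1c,0x07,0x0a] = 82 87 f3 85

[0] 0x16->0x06 len=7 : a3 a4 c7 a3 c0 99 f3
[1] 0x1c->0x07 len=7 : f3 87 9b 85 e0 68 94
[2] 0x07->0x1b len=2 : f3 87
[3] 0x0f->0x00 len=2 : 16 82
query mem[0x01]=0x82, mem[0x1c]=0x87, mem[0x07]=0xf3, mem[0x0a]=0x85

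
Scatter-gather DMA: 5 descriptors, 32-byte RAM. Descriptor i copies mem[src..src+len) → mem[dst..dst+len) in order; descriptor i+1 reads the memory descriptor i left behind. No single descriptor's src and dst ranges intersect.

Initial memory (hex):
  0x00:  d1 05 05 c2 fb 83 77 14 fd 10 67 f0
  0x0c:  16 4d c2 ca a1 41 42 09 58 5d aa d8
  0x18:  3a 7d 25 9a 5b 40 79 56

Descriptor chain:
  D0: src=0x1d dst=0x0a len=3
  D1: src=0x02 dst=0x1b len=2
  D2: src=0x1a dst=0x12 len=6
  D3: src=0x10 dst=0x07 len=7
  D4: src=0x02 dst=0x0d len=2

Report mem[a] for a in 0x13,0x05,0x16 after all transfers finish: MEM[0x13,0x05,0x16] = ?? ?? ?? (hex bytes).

MEM[0x13,0x05,0x16] = 05 83 79

#0 dst[0x0a+3] := {0x40,0x79,0x56}
#1 dst[0x1b+2] := {0x05,0xc2}
#2 dst[0x12+6] := {0x25,0x05,0xc2,0x40,0x79,0x56}
#3 dst[0x07+7] := {0xa1,0x41,0x25,0x05,0xc2,0x40,0x79}
#4 dst[0x0d+2] := {0x05,0xc2}
query mem[0x13]=0x05, mem[0x05]=0x83, mem[0x16]=0x79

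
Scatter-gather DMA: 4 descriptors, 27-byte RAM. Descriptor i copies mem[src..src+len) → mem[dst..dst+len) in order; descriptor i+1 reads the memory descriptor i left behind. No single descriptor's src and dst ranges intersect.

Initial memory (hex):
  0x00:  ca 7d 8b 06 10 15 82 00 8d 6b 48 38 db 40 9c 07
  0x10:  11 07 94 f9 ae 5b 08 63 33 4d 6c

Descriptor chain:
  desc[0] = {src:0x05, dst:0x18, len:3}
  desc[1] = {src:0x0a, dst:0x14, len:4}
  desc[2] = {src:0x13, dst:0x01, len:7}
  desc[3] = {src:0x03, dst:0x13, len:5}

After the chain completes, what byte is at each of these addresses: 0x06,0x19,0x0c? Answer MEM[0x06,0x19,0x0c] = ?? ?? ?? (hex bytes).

MEM[0x06,0x19,0x0c] = 15 82 db

#0 dst[0x18+3] := {0x15,0x82,0x00}
#1 dst[0x14+4] := {0x48,0x38,0xdb,0x40}
#2 dst[0x01+7] := {0xf9,0x48,0x38,0xdb,0x40,0x15,0x82}
#3 dst[0x13+5] := {0x38,0xdb,0x40,0x15,0x82}
query mem[0x06]=0x15, mem[0x19]=0x82, mem[0x0c]=0xdb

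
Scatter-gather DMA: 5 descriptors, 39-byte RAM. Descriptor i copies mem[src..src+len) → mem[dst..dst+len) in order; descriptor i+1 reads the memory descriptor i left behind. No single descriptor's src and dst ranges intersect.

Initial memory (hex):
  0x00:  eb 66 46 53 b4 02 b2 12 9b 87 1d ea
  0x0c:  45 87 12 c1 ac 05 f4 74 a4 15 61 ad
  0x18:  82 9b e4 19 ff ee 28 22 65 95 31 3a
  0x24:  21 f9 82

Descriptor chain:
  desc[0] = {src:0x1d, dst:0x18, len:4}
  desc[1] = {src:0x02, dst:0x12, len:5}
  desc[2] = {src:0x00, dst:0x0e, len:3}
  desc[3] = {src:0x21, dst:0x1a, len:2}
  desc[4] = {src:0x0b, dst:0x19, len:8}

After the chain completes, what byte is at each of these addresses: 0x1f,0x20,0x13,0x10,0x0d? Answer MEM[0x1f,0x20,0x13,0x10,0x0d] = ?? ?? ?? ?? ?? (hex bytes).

[0] 0x1d->0x18 len=4 : ee 28 22 65
[1] 0x02->0x12 len=5 : 46 53 b4 02 b2
[2] 0x00->0x0e len=3 : eb 66 46
[3] 0x21->0x1a len=2 : 95 31
[4] 0x0b->0x19 len=8 : ea 45 87 eb 66 46 05 46
query mem[0x1f]=0x05, mem[0x20]=0x46, mem[0x13]=0x53, mem[0x10]=0x46, mem[0x0d]=0x87

MEM[0x1f,0x20,0x13,0x10,0x0d] = 05 46 53 46 87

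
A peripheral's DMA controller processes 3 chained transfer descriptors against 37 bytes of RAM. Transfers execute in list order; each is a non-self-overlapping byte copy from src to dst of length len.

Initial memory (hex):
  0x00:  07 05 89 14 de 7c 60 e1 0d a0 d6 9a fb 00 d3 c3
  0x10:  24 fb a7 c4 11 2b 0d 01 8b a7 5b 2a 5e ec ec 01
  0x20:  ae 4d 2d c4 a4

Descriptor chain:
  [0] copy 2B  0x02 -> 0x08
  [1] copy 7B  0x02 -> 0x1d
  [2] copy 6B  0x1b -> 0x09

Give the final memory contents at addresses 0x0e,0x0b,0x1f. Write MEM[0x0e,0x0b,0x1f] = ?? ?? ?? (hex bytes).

MEM[0x0e,0x0b,0x1f] = 7c 89 de

[0] 0x02->0x08 len=2 : 89 14
[1] 0x02->0x1d len=7 : 89 14 de 7c 60 e1 89
[2] 0x1b->0x09 len=6 : 2a 5e 89 14 de 7c
query mem[0x0e]=0x7c, mem[0x0b]=0x89, mem[0x1f]=0xde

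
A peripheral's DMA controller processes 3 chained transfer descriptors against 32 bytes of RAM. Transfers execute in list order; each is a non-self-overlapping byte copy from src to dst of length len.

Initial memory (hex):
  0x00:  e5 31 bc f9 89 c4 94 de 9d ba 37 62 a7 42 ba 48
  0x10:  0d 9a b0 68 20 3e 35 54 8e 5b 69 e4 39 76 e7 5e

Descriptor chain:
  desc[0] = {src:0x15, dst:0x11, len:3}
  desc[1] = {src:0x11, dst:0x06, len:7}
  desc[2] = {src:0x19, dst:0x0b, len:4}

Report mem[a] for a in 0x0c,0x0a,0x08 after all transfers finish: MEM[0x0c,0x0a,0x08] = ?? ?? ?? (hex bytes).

MEM[0x0c,0x0a,0x08] = 69 3e 54

[0] 0x15->0x11 len=3 : 3e 35 54
[1] 0x11->0x06 len=7 : 3e 35 54 20 3e 35 54
[2] 0x19->0x0b len=4 : 5b 69 e4 39
query mem[0x0c]=0x69, mem[0x0a]=0x3e, mem[0x08]=0x54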